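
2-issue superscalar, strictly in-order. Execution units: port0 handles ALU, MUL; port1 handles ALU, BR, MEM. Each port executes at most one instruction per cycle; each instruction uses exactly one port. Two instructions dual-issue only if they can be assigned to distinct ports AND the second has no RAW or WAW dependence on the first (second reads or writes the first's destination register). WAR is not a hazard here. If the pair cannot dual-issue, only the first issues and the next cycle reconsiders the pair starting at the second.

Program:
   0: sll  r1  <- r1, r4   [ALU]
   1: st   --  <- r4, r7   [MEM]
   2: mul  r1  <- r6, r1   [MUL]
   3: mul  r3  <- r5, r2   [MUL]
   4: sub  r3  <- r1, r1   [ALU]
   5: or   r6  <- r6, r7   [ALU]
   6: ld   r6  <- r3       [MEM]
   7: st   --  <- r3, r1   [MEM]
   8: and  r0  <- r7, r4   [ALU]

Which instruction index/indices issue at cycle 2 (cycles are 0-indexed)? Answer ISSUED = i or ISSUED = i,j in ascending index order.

c0: i0/i1 sll.ALU+st.MEM  2-wide
c1: i2 mul.MUL  no-port MUL/MUL
c2: i3 mul.MUL  WAW r3
c3: i4/i5 sub.ALU+or.ALU  2-wide
c4: i6 ld.MEM  no-port MEM/MEM
c5: i7/i8 st.MEM+and.ALU  2-wide

ISSUED = 3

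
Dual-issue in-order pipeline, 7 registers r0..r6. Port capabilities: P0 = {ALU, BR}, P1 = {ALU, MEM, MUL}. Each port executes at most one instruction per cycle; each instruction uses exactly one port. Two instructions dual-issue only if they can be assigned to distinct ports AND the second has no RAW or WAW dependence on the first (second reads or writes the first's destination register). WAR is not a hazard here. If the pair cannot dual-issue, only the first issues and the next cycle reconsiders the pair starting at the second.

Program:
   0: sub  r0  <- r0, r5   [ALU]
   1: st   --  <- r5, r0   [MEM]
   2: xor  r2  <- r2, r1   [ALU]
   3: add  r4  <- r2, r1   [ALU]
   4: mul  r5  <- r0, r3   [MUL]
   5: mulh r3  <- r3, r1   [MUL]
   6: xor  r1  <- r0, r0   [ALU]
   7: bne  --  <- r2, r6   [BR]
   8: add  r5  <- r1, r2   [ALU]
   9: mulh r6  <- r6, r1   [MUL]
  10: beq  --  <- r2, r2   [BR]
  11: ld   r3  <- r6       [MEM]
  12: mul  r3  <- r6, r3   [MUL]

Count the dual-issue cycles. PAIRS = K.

#0 head=0: sub i0 RAW r0
#1 head=1: st+xor i1/i2 pair
#2 head=3: add+mul i3/i4 pair
#3 head=5: mulh+xor i5/i6 pair
#4 head=7: bne+add i7/i8 pair
#5 head=9: mulh+beq i9/i10 pair
#6 head=11: ld i11 no-port MEM/MUL
#7 head=12: mul i12 tail

PAIRS = 5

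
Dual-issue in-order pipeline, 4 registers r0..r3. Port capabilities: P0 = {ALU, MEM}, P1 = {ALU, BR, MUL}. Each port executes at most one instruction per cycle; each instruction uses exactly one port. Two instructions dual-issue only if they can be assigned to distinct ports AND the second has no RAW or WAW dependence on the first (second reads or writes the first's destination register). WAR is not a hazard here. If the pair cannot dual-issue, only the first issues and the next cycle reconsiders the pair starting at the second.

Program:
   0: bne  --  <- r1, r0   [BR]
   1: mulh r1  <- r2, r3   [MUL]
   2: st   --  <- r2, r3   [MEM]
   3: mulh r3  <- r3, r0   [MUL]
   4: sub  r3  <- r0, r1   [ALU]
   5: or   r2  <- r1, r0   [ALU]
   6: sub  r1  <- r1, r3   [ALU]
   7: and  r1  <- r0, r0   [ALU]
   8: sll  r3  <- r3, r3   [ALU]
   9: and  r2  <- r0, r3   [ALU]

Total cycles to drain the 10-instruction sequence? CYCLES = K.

t=0 i0:bne ; no-port BR/MUL
t=1 i1/i2:mulh+st ; 2-wide
t=2 i3:mulh ; WAW r3
t=3 i4/i5:sub+or ; 2-wide
t=4 i6:sub ; WAW r1
t=5 i7/i8:and+sll ; 2-wide
t=6 i9:and ; tail

CYCLES = 7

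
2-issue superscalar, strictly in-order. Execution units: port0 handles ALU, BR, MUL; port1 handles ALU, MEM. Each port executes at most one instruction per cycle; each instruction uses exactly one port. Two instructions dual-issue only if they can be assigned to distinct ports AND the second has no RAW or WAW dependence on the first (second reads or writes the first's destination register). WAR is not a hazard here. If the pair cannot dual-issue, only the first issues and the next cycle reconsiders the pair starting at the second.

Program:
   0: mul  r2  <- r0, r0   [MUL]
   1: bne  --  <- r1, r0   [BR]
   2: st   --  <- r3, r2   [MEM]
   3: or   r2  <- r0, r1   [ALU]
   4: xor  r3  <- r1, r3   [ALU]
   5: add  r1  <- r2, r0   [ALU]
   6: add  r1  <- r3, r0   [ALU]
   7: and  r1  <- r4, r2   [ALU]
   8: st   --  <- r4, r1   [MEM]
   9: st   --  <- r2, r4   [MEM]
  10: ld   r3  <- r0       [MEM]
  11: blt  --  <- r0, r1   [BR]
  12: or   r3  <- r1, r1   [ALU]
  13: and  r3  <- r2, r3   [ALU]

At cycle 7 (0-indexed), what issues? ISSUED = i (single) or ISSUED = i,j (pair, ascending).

ISSUED = 9

  cy0 -> i0 (mul) no-port MUL/BR
  cy1 -> i1+i2 (bne;st) 2-wide
  cy2 -> i3+i4 (or;xor) 2-wide
  cy3 -> i5 (add) WAW r1
  cy4 -> i6 (add) WAW r1
  cy5 -> i7 (and) RAW r1
  cy6 -> i8 (st) no-port MEM/MEM
  cy7 -> i9 (st) no-port MEM/MEM
  cy8 -> i10+i11 (ld;blt) 2-wide
  cy9 -> i12 (or) RAW+WAW r3
  cy10 -> i13 (and) tail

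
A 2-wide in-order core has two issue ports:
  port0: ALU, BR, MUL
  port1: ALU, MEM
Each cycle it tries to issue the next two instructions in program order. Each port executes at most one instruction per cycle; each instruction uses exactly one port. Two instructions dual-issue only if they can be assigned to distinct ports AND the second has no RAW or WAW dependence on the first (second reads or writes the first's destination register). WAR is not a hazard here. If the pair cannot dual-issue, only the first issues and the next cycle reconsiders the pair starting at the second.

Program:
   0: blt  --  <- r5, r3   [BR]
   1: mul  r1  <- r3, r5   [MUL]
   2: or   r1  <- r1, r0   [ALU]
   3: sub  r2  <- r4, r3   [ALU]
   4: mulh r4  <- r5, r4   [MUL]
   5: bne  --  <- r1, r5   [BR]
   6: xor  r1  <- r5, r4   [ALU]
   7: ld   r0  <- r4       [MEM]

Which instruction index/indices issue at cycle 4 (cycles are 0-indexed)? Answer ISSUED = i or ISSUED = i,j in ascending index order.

c0: i0 blt.BR  no-port BR/MUL
c1: i1 mul.MUL  RAW+WAW r1
c2: i2/i3 or.ALU sub.ALU  2-wide
c3: i4 mulh.MUL  no-port MUL/BR
c4: i5/i6 bne.BR xor.ALU  2-wide
c5: i7 ld.MEM  tail

ISSUED = 5,6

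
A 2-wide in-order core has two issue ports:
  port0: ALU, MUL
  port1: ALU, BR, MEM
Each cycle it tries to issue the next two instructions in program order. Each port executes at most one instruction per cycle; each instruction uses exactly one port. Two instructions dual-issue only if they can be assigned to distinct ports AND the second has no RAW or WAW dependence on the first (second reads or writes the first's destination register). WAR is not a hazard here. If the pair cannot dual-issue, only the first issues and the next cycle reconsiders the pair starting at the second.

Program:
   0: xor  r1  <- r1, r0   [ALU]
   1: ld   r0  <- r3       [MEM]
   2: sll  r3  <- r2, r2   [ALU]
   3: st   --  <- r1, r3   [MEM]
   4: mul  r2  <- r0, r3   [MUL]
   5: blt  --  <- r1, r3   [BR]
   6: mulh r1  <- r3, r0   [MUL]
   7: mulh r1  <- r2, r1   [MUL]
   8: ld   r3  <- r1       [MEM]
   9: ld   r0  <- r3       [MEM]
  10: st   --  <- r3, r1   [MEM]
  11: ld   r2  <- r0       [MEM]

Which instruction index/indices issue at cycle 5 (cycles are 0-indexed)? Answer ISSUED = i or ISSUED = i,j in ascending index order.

ISSUED = 8

[0] i0&i1  xor ld  -- 2-wide
[1] i2  sll  -- RAW r3
[2] i3&i4  st mul  -- 2-wide
[3] i5&i6  blt mulh  -- 2-wide
[4] i7  mulh  -- RAW r1
[5] i8  ld  -- no-port MEM/MEM
[6] i9  ld  -- no-port MEM/MEM
[7] i10  st  -- no-port MEM/MEM
[8] i11  ld  -- tail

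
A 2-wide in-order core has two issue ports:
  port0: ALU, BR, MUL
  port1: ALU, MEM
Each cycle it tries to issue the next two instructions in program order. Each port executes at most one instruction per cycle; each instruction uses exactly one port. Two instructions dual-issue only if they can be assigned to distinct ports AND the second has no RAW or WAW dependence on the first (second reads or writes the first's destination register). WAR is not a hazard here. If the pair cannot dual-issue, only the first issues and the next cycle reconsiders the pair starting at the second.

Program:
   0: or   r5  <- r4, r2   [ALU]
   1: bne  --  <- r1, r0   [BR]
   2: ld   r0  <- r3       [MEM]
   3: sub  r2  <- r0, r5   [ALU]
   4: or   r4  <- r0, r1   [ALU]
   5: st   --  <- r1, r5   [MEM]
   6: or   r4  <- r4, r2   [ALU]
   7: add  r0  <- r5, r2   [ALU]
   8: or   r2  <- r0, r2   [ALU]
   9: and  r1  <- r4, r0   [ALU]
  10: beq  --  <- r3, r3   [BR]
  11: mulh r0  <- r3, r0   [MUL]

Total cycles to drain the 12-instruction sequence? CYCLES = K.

CYCLES = 8

#0 head=0: or;bne i0/i1 dual
#1 head=2: ld i2 RAW r0
#2 head=3: sub;or i3/i4 dual
#3 head=5: st;or i5/i6 dual
#4 head=7: add i7 RAW r0
#5 head=8: or;and i8/i9 dual
#6 head=10: beq i10 no-port BR/MUL
#7 head=11: mulh i11 tail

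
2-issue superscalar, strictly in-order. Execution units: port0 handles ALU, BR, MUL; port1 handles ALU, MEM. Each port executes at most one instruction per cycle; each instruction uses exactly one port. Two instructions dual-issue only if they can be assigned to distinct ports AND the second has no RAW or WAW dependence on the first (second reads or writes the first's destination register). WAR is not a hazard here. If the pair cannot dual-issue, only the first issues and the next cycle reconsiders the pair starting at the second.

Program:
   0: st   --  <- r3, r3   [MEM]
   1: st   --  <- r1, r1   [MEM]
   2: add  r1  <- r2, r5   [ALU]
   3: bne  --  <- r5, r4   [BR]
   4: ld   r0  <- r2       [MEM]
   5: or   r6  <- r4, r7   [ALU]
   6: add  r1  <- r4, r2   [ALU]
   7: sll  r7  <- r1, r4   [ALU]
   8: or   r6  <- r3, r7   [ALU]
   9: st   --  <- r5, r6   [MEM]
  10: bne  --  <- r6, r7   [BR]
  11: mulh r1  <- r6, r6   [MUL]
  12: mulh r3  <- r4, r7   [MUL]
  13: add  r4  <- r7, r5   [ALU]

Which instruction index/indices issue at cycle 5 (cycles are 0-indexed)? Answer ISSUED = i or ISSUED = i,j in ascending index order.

[0] i0  st  -- no-port MEM/MEM
[1] i1,i2  st add  -- 2-wide
[2] i3,i4  bne ld  -- 2-wide
[3] i5,i6  or add  -- 2-wide
[4] i7  sll  -- RAW r7
[5] i8  or  -- RAW r6
[6] i9,i10  st bne  -- 2-wide
[7] i11  mulh  -- no-port MUL/MUL
[8] i12,i13  mulh add  -- 2-wide

ISSUED = 8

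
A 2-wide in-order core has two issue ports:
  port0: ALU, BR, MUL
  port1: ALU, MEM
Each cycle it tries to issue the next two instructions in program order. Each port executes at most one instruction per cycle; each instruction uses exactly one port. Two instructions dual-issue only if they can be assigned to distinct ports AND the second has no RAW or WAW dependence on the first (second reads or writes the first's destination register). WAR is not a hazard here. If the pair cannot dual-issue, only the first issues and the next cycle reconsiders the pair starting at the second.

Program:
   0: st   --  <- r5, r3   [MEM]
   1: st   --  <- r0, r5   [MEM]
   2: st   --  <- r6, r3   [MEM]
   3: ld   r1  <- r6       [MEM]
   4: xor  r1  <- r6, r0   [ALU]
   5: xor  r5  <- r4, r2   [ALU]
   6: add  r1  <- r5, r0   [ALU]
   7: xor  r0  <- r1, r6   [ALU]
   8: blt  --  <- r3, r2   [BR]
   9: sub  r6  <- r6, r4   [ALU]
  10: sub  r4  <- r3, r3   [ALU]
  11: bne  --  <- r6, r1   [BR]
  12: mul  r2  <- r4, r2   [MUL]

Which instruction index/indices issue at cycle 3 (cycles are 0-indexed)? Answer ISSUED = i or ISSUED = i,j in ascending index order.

ISSUED = 3

  cy0 -> i0 (st) no-port MEM/MEM
  cy1 -> i1 (st) no-port MEM/MEM
  cy2 -> i2 (st) no-port MEM/MEM
  cy3 -> i3 (ld) WAW r1
  cy4 -> i4+i5 (xor;xor) dual
  cy5 -> i6 (add) RAW r1
  cy6 -> i7+i8 (xor;blt) dual
  cy7 -> i9+i10 (sub;sub) dual
  cy8 -> i11 (bne) no-port BR/MUL
  cy9 -> i12 (mul) tail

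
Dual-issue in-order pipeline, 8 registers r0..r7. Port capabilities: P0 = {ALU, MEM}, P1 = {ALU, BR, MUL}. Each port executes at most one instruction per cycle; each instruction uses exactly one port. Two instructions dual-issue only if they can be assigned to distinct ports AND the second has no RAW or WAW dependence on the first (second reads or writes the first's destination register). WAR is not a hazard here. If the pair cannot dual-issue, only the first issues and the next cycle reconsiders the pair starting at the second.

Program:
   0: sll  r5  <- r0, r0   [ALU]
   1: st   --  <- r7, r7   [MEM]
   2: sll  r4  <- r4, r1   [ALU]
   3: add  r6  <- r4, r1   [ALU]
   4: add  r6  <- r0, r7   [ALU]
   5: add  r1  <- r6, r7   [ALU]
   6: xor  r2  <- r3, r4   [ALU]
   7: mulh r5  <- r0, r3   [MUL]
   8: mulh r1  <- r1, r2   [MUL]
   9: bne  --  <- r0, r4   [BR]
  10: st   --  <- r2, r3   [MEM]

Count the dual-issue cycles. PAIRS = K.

#0 head=0: sll.ALU/st.MEM i0+i1 dual
#1 head=2: sll.ALU i2 RAW r4
#2 head=3: add.ALU i3 WAW r6
#3 head=4: add.ALU i4 RAW r6
#4 head=5: add.ALU/xor.ALU i5+i6 dual
#5 head=7: mulh.MUL i7 no-port MUL/MUL
#6 head=8: mulh.MUL i8 no-port MUL/BR
#7 head=9: bne.BR/st.MEM i9+i10 dual

PAIRS = 3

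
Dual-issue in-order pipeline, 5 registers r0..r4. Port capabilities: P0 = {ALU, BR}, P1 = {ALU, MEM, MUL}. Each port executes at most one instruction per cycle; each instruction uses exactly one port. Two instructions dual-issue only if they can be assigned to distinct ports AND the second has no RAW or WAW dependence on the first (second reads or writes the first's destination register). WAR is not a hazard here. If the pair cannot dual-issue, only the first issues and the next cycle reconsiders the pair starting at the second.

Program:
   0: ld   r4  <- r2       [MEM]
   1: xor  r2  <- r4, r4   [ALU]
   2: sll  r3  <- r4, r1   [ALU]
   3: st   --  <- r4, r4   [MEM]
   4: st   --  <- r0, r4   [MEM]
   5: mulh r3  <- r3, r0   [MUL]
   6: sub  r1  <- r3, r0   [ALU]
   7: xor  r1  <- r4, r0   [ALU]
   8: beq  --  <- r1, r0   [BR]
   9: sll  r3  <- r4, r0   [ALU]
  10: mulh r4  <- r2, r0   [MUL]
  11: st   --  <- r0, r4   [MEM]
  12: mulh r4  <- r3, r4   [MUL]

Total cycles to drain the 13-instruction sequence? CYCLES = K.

CYCLES = 11

t=0 i0:ld ; RAW r4
t=1 i1,i2:xor;sll ; pair
t=2 i3:st ; no-port MEM/MEM
t=3 i4:st ; no-port MEM/MUL
t=4 i5:mulh ; RAW r3
t=5 i6:sub ; WAW r1
t=6 i7:xor ; RAW r1
t=7 i8,i9:beq;sll ; pair
t=8 i10:mulh ; no-port MUL/MEM
t=9 i11:st ; no-port MEM/MUL
t=10 i12:mulh ; tail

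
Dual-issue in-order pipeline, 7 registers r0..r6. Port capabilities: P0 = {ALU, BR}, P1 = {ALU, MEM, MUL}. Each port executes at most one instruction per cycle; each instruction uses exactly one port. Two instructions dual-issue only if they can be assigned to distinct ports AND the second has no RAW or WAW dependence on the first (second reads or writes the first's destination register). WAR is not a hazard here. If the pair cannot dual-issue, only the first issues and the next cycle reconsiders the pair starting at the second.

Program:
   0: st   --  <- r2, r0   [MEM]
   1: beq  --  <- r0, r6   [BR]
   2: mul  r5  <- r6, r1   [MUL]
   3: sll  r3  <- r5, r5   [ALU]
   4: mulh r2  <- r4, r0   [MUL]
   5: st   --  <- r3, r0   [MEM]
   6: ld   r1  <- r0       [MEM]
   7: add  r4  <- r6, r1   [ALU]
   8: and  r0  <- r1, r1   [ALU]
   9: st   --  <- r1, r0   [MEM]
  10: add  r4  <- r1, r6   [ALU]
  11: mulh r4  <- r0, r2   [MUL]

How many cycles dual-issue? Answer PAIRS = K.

PAIRS = 4

#0 head=0: st.MEM+beq.BR i0,i1 dual
#1 head=2: mul.MUL i2 RAW r5
#2 head=3: sll.ALU+mulh.MUL i3,i4 dual
#3 head=5: st.MEM i5 no-port MEM/MEM
#4 head=6: ld.MEM i6 RAW r1
#5 head=7: add.ALU+and.ALU i7,i8 dual
#6 head=9: st.MEM+add.ALU i9,i10 dual
#7 head=11: mulh.MUL i11 tail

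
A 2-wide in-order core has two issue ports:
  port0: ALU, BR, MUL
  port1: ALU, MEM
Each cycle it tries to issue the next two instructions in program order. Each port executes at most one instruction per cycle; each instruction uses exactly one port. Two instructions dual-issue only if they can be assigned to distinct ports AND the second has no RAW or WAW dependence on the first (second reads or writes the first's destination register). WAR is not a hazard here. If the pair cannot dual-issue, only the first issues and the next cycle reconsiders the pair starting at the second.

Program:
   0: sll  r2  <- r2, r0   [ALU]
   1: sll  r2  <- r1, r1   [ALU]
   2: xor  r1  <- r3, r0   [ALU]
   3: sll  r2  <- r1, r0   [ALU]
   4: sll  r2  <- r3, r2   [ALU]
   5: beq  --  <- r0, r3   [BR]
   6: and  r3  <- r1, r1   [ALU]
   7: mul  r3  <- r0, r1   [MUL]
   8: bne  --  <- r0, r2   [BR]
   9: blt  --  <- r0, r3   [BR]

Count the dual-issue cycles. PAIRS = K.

PAIRS = 2

[0] i0  sll.ALU  -- WAW r2
[1] i1/i2  sll.ALU;xor.ALU  -- pair
[2] i3  sll.ALU  -- RAW+WAW r2
[3] i4/i5  sll.ALU;beq.BR  -- pair
[4] i6  and.ALU  -- WAW r3
[5] i7  mul.MUL  -- no-port MUL/BR
[6] i8  bne.BR  -- no-port BR/BR
[7] i9  blt.BR  -- tail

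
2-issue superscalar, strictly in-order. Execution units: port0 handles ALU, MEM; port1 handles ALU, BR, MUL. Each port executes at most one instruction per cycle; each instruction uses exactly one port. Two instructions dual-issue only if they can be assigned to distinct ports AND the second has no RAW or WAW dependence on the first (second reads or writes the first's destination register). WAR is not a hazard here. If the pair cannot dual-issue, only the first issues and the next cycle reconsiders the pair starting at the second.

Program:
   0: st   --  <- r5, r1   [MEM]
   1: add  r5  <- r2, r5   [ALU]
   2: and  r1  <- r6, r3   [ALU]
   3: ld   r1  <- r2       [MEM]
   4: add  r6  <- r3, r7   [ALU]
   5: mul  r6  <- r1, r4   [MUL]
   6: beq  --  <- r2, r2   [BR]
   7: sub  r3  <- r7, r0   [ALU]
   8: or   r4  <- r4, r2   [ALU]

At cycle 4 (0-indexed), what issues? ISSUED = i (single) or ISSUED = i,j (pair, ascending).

c0: i0+i1 st+add  dual
c1: i2 and  WAW r1
c2: i3+i4 ld+add  dual
c3: i5 mul  no-port MUL/BR
c4: i6+i7 beq+sub  dual
c5: i8 or  tail

ISSUED = 6,7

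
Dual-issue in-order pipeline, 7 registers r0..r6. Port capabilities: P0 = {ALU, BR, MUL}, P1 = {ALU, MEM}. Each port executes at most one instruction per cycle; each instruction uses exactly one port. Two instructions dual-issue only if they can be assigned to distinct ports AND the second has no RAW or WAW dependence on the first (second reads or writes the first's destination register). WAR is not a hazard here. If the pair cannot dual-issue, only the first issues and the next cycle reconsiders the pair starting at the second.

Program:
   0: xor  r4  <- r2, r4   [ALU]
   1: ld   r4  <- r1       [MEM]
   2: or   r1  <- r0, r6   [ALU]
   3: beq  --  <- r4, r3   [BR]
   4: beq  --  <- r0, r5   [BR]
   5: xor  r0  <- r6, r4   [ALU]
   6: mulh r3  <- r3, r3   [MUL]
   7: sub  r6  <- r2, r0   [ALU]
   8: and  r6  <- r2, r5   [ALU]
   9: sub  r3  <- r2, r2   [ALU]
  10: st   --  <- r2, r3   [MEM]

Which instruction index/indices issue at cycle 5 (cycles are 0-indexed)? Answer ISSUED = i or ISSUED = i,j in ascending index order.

c0: i0 xor  WAW r4
c1: i1/i2 ld/or  pair
c2: i3 beq  no-port BR/BR
c3: i4/i5 beq/xor  pair
c4: i6/i7 mulh/sub  pair
c5: i8/i9 and/sub  pair
c6: i10 st  tail

ISSUED = 8,9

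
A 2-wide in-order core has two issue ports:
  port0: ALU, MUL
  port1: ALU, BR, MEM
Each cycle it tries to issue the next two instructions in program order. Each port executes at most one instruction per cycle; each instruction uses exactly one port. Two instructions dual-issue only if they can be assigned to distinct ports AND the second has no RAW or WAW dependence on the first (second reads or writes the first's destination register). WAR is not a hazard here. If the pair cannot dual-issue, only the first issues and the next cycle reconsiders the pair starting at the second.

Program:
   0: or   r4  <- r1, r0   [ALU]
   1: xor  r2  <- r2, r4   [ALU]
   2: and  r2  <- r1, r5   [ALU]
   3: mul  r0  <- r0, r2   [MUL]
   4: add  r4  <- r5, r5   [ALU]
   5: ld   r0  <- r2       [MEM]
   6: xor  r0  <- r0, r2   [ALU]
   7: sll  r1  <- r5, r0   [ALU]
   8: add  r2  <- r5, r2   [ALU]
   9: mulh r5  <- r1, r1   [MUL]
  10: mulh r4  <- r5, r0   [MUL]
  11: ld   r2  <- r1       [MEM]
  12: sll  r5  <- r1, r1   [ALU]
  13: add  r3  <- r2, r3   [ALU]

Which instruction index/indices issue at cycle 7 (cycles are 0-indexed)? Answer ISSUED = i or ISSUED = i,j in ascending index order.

ISSUED = 9

t=0 i0:or.ALU ; RAW r4
t=1 i1:xor.ALU ; WAW r2
t=2 i2:and.ALU ; RAW r2
t=3 i3+i4:mul.MUL/add.ALU ; dual
t=4 i5:ld.MEM ; RAW+WAW r0
t=5 i6:xor.ALU ; RAW r0
t=6 i7+i8:sll.ALU/add.ALU ; dual
t=7 i9:mulh.MUL ; no-port MUL/MUL
t=8 i10+i11:mulh.MUL/ld.MEM ; dual
t=9 i12+i13:sll.ALU/add.ALU ; dual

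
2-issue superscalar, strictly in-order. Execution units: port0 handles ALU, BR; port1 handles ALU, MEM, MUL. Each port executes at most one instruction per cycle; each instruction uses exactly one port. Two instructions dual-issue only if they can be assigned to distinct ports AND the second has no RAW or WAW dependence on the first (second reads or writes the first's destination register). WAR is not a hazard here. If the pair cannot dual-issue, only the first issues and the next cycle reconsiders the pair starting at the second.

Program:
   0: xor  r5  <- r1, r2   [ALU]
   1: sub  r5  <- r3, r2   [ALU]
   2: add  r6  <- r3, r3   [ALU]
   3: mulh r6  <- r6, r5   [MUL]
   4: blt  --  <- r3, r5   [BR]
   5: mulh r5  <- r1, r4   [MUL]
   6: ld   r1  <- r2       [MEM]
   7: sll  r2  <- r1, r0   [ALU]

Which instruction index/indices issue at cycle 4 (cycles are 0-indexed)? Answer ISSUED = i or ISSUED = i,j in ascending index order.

ISSUED = 6

[0] i0  xor  -- WAW r5
[1] i1&i2  sub/add  -- pair
[2] i3&i4  mulh/blt  -- pair
[3] i5  mulh  -- no-port MUL/MEM
[4] i6  ld  -- RAW r1
[5] i7  sll  -- tail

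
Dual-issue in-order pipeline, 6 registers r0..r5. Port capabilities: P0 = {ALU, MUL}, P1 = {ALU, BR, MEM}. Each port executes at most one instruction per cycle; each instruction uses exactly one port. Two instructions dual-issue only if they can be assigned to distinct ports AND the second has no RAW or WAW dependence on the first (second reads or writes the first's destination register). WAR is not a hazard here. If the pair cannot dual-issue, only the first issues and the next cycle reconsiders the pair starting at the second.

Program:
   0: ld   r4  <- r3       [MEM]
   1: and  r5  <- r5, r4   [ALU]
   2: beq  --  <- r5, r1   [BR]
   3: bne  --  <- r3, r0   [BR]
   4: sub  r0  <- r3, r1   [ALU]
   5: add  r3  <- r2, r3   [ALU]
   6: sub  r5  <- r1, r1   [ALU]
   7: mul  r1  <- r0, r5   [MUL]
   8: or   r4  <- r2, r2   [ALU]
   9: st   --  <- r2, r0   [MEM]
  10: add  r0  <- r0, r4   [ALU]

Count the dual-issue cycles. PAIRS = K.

PAIRS = 4

c0: i0 ld.MEM  RAW r4
c1: i1 and.ALU  RAW r5
c2: i2 beq.BR  no-port BR/BR
c3: i3+i4 bne.BR+sub.ALU  2-wide
c4: i5+i6 add.ALU+sub.ALU  2-wide
c5: i7+i8 mul.MUL+or.ALU  2-wide
c6: i9+i10 st.MEM+add.ALU  2-wide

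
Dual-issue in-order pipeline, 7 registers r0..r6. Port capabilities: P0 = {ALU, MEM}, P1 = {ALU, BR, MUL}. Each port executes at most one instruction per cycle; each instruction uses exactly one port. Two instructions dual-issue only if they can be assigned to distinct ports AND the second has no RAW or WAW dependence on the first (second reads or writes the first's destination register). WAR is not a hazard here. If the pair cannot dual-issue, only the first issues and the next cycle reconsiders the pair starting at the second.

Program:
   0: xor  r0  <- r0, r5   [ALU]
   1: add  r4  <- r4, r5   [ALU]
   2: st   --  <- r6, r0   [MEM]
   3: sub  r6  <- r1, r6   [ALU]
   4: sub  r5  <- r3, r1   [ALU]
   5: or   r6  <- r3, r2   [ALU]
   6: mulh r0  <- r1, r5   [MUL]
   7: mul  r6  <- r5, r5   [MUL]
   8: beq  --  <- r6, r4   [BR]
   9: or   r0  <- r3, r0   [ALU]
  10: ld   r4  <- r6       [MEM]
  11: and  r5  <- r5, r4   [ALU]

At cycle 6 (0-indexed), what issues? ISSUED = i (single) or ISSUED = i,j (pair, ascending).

  cy0 -> i0+i1 (xor.ALU;add.ALU) dual
  cy1 -> i2+i3 (st.MEM;sub.ALU) dual
  cy2 -> i4+i5 (sub.ALU;or.ALU) dual
  cy3 -> i6 (mulh.MUL) no-port MUL/MUL
  cy4 -> i7 (mul.MUL) no-port MUL/BR
  cy5 -> i8+i9 (beq.BR;or.ALU) dual
  cy6 -> i10 (ld.MEM) RAW r4
  cy7 -> i11 (and.ALU) tail

ISSUED = 10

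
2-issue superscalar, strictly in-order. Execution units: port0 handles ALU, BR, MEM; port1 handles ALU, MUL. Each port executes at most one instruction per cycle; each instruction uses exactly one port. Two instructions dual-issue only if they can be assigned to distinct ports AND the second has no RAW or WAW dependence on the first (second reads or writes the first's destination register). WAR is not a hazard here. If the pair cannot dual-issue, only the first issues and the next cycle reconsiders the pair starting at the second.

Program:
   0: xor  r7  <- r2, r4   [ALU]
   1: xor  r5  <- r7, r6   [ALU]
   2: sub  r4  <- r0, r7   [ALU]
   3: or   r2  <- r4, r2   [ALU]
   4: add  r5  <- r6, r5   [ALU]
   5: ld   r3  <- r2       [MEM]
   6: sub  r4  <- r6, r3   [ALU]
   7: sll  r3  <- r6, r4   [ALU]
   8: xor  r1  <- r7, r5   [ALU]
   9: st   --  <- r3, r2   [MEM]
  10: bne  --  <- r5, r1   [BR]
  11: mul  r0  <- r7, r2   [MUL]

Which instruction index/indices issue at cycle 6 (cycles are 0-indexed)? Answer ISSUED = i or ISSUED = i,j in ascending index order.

t=0 i0:xor.ALU ; RAW r7
t=1 i1&i2:xor.ALU+sub.ALU ; dual
t=2 i3&i4:or.ALU+add.ALU ; dual
t=3 i5:ld.MEM ; RAW r3
t=4 i6:sub.ALU ; RAW r4
t=5 i7&i8:sll.ALU+xor.ALU ; dual
t=6 i9:st.MEM ; no-port MEM/BR
t=7 i10&i11:bne.BR+mul.MUL ; dual

ISSUED = 9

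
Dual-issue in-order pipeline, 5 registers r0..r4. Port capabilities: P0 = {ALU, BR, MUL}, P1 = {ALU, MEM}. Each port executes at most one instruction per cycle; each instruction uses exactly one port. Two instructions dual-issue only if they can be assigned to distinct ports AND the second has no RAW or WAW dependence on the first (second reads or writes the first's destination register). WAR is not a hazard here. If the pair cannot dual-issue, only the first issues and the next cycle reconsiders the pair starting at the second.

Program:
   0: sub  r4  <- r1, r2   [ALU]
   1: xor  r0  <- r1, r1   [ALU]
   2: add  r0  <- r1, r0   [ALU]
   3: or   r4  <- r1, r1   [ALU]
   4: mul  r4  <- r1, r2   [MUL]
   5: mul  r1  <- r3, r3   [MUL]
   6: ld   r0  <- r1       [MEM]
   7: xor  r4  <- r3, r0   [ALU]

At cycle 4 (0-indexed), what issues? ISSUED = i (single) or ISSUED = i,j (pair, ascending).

ISSUED = 6

t=0 i0,i1:sub.ALU+xor.ALU ; dual
t=1 i2,i3:add.ALU+or.ALU ; dual
t=2 i4:mul.MUL ; no-port MUL/MUL
t=3 i5:mul.MUL ; RAW r1
t=4 i6:ld.MEM ; RAW r0
t=5 i7:xor.ALU ; tail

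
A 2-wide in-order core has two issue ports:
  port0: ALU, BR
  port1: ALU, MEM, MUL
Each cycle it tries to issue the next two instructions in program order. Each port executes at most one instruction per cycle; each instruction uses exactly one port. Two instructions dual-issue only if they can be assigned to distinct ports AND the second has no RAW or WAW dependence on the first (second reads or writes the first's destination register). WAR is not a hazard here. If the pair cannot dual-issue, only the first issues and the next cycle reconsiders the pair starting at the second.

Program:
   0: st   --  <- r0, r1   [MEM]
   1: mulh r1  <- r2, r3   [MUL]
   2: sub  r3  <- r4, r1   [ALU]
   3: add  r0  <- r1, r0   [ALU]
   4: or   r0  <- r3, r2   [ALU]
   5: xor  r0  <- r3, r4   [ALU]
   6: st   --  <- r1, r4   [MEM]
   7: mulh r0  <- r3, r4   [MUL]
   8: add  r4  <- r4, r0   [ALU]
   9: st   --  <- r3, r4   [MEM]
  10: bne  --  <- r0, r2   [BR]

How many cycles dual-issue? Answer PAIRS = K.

0. st @i0  | no-port MEM/MUL
1. mulh @i1  | RAW r1
2. sub;add @i2&i3  | pair
3. or @i4  | WAW r0
4. xor;st @i5&i6  | pair
5. mulh @i7  | RAW r0
6. add @i8  | RAW r4
7. st;bne @i9&i10  | pair

PAIRS = 3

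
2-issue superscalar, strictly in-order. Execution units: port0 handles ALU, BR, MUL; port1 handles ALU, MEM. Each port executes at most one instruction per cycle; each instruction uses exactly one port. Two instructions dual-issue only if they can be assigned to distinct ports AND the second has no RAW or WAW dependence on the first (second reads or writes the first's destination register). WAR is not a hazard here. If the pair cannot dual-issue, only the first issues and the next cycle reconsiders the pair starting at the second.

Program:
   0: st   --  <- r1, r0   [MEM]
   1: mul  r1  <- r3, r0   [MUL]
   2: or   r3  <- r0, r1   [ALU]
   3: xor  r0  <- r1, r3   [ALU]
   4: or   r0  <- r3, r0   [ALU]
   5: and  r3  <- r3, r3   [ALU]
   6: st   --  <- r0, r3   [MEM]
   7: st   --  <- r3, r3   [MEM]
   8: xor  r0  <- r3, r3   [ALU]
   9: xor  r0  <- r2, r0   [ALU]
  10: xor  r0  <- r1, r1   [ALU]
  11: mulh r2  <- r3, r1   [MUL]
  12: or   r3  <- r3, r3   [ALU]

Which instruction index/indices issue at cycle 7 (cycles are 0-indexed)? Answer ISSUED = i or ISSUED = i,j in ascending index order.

ISSUED = 10,11

c0: i0,i1 st+mul  pair
c1: i2 or  RAW r3
c2: i3 xor  RAW+WAW r0
c3: i4,i5 or+and  pair
c4: i6 st  no-port MEM/MEM
c5: i7,i8 st+xor  pair
c6: i9 xor  WAW r0
c7: i10,i11 xor+mulh  pair
c8: i12 or  tail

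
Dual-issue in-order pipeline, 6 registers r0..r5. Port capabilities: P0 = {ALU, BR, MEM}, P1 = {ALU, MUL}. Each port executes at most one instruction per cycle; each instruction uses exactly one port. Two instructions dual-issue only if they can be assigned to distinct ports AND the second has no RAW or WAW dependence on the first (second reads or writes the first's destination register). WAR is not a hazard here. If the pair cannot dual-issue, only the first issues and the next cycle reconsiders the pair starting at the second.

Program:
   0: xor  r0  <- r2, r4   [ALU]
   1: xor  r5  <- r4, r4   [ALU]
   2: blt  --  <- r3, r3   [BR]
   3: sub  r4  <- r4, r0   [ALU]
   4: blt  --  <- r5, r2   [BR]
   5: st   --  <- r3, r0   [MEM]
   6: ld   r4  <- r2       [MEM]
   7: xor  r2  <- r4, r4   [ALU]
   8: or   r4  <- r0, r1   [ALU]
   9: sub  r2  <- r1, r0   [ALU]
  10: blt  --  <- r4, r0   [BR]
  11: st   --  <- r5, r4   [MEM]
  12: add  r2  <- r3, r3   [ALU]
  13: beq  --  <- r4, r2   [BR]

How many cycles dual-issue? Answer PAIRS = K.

PAIRS = 5

0. xor+xor @i0+i1  | pair
1. blt+sub @i2+i3  | pair
2. blt @i4  | no-port BR/MEM
3. st @i5  | no-port MEM/MEM
4. ld @i6  | RAW r4
5. xor+or @i7+i8  | pair
6. sub+blt @i9+i10  | pair
7. st+add @i11+i12  | pair
8. beq @i13  | tail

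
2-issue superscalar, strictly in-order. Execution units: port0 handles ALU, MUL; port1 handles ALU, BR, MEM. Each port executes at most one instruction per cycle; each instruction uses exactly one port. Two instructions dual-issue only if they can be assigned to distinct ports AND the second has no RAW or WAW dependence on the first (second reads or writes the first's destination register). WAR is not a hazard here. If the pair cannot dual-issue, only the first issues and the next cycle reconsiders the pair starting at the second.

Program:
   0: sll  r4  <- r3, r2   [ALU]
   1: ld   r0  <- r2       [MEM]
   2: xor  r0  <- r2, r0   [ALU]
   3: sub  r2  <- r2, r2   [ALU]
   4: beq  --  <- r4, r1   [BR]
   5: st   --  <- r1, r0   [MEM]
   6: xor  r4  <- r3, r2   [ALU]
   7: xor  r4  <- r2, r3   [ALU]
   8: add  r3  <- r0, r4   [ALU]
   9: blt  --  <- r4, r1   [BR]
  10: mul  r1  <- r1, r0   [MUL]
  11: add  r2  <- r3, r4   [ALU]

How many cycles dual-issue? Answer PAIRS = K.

[0] i0/i1  sll+ld  -- 2-wide
[1] i2/i3  xor+sub  -- 2-wide
[2] i4  beq  -- no-port BR/MEM
[3] i5/i6  st+xor  -- 2-wide
[4] i7  xor  -- RAW r4
[5] i8/i9  add+blt  -- 2-wide
[6] i10/i11  mul+add  -- 2-wide

PAIRS = 5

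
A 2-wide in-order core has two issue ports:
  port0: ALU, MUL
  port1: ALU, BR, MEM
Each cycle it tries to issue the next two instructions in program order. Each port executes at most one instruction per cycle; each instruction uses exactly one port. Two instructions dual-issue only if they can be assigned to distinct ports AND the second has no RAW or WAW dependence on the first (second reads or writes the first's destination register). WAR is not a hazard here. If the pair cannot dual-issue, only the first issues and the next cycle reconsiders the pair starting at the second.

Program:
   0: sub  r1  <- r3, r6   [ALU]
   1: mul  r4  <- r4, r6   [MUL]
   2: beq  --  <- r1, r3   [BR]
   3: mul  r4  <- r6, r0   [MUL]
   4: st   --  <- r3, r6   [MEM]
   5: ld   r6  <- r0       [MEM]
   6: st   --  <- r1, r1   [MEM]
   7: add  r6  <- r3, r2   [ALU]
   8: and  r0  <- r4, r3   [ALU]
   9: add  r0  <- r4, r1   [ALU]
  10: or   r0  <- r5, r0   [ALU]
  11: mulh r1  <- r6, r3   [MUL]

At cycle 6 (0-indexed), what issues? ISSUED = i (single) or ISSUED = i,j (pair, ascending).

ISSUED = 9

c0: i0,i1 sub.ALU;mul.MUL  2-wide
c1: i2,i3 beq.BR;mul.MUL  2-wide
c2: i4 st.MEM  no-port MEM/MEM
c3: i5 ld.MEM  no-port MEM/MEM
c4: i6,i7 st.MEM;add.ALU  2-wide
c5: i8 and.ALU  WAW r0
c6: i9 add.ALU  RAW+WAW r0
c7: i10,i11 or.ALU;mulh.MUL  2-wide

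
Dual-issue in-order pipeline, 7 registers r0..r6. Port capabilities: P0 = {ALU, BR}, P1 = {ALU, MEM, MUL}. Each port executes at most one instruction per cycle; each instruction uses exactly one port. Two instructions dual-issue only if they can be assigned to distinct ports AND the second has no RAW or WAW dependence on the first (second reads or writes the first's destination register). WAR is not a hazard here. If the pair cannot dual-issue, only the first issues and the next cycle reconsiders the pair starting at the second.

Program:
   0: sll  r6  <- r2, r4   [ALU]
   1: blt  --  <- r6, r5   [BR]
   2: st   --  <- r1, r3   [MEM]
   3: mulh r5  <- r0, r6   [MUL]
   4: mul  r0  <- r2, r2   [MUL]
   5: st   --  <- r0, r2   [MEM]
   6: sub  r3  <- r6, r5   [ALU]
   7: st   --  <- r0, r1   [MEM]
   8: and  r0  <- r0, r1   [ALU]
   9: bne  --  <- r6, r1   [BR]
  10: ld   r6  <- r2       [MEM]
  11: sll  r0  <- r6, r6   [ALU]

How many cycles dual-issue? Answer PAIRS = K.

PAIRS = 4

  cy0 -> i0 (sll) RAW r6
  cy1 -> i1&i2 (blt/st) pair
  cy2 -> i3 (mulh) no-port MUL/MUL
  cy3 -> i4 (mul) no-port MUL/MEM
  cy4 -> i5&i6 (st/sub) pair
  cy5 -> i7&i8 (st/and) pair
  cy6 -> i9&i10 (bne/ld) pair
  cy7 -> i11 (sll) tail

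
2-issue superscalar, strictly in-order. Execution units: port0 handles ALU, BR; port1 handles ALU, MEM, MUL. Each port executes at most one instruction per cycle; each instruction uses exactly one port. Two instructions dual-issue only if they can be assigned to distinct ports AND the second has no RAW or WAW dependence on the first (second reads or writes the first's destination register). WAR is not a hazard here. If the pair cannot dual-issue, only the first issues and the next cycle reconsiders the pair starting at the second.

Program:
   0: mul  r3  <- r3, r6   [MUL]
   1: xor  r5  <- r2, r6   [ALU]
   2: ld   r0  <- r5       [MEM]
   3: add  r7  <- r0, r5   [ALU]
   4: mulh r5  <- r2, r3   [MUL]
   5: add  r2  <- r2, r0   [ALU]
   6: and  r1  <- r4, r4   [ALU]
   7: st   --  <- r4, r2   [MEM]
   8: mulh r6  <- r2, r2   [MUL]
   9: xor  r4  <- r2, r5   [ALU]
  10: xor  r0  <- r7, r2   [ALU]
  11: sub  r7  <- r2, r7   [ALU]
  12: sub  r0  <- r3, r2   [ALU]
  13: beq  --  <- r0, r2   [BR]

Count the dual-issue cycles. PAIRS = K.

PAIRS = 5

[0] i0&i1  mul.MUL+xor.ALU  -- 2-wide
[1] i2  ld.MEM  -- RAW r0
[2] i3&i4  add.ALU+mulh.MUL  -- 2-wide
[3] i5&i6  add.ALU+and.ALU  -- 2-wide
[4] i7  st.MEM  -- no-port MEM/MUL
[5] i8&i9  mulh.MUL+xor.ALU  -- 2-wide
[6] i10&i11  xor.ALU+sub.ALU  -- 2-wide
[7] i12  sub.ALU  -- RAW r0
[8] i13  beq.BR  -- tail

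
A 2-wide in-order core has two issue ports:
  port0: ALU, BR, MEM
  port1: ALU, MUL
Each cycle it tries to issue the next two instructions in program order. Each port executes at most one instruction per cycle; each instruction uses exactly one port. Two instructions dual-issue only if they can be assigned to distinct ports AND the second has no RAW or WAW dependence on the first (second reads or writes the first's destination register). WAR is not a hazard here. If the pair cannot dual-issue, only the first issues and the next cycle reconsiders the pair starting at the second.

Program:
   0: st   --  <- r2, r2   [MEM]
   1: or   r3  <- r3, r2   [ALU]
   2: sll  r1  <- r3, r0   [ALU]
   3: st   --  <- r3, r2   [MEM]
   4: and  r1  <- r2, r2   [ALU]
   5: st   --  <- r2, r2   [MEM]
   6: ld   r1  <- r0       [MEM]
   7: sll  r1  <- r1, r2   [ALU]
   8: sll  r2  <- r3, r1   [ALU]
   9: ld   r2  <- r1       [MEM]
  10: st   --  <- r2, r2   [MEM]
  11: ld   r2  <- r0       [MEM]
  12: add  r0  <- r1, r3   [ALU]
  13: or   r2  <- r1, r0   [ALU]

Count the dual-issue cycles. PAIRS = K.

PAIRS = 4

  cy0 -> i0/i1 (st or) 2-wide
  cy1 -> i2/i3 (sll st) 2-wide
  cy2 -> i4/i5 (and st) 2-wide
  cy3 -> i6 (ld) RAW+WAW r1
  cy4 -> i7 (sll) RAW r1
  cy5 -> i8 (sll) WAW r2
  cy6 -> i9 (ld) no-port MEM/MEM
  cy7 -> i10 (st) no-port MEM/MEM
  cy8 -> i11/i12 (ld add) 2-wide
  cy9 -> i13 (or) tail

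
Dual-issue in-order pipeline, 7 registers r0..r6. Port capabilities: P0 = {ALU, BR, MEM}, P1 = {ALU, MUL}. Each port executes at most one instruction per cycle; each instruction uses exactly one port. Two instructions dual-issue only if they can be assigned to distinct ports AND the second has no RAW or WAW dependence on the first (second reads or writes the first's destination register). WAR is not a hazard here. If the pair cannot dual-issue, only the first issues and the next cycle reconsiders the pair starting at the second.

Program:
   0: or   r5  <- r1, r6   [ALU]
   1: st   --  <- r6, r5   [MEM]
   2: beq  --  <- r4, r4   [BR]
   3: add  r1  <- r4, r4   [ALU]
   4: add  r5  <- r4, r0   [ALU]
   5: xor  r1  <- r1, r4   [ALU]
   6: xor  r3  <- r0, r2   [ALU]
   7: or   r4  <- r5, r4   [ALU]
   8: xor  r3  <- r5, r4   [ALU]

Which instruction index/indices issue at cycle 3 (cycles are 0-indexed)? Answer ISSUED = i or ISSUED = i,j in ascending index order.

[0] i0  or  -- RAW r5
[1] i1  st  -- no-port MEM/BR
[2] i2+i3  beq+add  -- 2-wide
[3] i4+i5  add+xor  -- 2-wide
[4] i6+i7  xor+or  -- 2-wide
[5] i8  xor  -- tail

ISSUED = 4,5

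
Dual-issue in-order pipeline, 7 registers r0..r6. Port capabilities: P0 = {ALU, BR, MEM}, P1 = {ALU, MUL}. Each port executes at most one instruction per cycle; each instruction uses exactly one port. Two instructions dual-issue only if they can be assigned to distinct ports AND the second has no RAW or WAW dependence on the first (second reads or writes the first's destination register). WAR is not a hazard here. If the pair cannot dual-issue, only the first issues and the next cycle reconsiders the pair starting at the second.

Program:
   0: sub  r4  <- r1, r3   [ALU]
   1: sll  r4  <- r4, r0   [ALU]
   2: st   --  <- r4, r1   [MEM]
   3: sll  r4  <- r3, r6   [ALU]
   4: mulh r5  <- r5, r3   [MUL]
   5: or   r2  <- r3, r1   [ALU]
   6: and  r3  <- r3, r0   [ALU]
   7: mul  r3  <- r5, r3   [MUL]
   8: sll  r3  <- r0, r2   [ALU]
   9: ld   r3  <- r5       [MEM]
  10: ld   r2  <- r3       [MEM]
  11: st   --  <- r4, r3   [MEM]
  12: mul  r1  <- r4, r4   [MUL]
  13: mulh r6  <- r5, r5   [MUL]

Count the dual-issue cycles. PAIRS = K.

c0: i0 sub.ALU  RAW+WAW r4
c1: i1 sll.ALU  RAW r4
c2: i2/i3 st.MEM;sll.ALU  dual
c3: i4/i5 mulh.MUL;or.ALU  dual
c4: i6 and.ALU  RAW+WAW r3
c5: i7 mul.MUL  WAW r3
c6: i8 sll.ALU  WAW r3
c7: i9 ld.MEM  no-port MEM/MEM
c8: i10 ld.MEM  no-port MEM/MEM
c9: i11/i12 st.MEM;mul.MUL  dual
c10: i13 mulh.MUL  tail

PAIRS = 3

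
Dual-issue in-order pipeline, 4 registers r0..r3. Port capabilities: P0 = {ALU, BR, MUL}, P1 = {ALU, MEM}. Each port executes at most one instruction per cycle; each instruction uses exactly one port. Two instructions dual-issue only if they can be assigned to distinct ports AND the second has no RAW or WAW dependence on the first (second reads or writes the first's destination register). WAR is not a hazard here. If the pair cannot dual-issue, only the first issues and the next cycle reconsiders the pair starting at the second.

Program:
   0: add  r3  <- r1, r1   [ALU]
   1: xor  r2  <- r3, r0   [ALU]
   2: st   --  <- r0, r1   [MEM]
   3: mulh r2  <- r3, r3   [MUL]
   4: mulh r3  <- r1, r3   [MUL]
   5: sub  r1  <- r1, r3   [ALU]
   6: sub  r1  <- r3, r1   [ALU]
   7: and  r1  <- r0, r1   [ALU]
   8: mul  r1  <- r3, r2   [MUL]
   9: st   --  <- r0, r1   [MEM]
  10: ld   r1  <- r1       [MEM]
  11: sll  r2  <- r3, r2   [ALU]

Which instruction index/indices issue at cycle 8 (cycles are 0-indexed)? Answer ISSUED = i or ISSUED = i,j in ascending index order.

ISSUED = 9

0. add.ALU @i0  | RAW r3
1. xor.ALU+st.MEM @i1,i2  | 2-wide
2. mulh.MUL @i3  | no-port MUL/MUL
3. mulh.MUL @i4  | RAW r3
4. sub.ALU @i5  | RAW+WAW r1
5. sub.ALU @i6  | RAW+WAW r1
6. and.ALU @i7  | WAW r1
7. mul.MUL @i8  | RAW r1
8. st.MEM @i9  | no-port MEM/MEM
9. ld.MEM+sll.ALU @i10,i11  | 2-wide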